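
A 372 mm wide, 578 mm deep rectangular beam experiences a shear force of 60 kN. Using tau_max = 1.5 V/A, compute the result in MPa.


A = b * h = 372 * 578 = 215016 mm^2
V = 60 kN = 60000.0 N
tau_max = 1.5 * V / A = 1.5 * 60000.0 / 215016
= 0.4186 MPa

0.4186 MPa


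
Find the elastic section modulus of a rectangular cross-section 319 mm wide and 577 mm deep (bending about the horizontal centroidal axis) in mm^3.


S = b * h^2 / 6
= 319 * 577^2 / 6
= 319 * 332929 / 6
= 17700725.17 mm^3

17700725.17 mm^3


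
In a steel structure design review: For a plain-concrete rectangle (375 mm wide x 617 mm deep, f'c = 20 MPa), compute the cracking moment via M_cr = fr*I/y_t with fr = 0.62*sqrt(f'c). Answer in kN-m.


fr = 0.62 * sqrt(20) = 0.62 * 4.4721 = 2.7727 MPa
I = 375 * 617^3 / 12 = 7340159781.25 mm^4
y_t = 308.5 mm
M_cr = fr * I / y_t = 2.7727 * 7340159781.25 / 308.5 N-mm
= 65.9716 kN-m

65.9716 kN-m


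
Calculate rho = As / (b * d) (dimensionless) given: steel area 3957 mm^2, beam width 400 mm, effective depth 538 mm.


rho = As / (b * d)
= 3957 / (400 * 538)
= 3957 / 215200
= 0.018388 (dimensionless)

0.018388 (dimensionless)


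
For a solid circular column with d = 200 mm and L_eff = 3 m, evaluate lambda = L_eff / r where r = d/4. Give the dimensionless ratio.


Radius of gyration r = d / 4 = 200 / 4 = 50.0 mm
L_eff = 3000.0 mm
Slenderness ratio = L / r = 3000.0 / 50.0 = 60.0 (dimensionless)

60.0 (dimensionless)


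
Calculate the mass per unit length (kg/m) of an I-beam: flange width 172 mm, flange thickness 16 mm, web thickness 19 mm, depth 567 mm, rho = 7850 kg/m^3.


A_flanges = 2 * 172 * 16 = 5504 mm^2
A_web = (567 - 2 * 16) * 19 = 10165 mm^2
A_total = 5504 + 10165 = 15669 mm^2 = 0.015669 m^2
Weight = rho * A = 7850 * 0.015669 = 123.0016 kg/m

123.0016 kg/m


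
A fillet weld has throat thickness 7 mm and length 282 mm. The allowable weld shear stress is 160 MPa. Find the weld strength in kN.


Strength = throat * length * allowable stress
= 7 * 282 * 160 N
= 315840 N
= 315.84 kN

315.84 kN


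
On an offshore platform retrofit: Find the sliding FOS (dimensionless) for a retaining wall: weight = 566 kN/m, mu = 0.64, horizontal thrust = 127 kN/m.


Resisting force = mu * W = 0.64 * 566 = 362.24 kN/m
FOS = Resisting / Driving = 362.24 / 127
= 2.8523 (dimensionless)

2.8523 (dimensionless)


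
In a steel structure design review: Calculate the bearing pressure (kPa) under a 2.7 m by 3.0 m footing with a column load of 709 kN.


A = 2.7 * 3.0 = 8.1 m^2
q = P / A = 709 / 8.1
= 87.5309 kPa

87.5309 kPa


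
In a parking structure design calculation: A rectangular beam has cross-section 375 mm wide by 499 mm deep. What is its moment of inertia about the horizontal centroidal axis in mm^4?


I = b * h^3 / 12
= 375 * 499^3 / 12
= 375 * 124251499 / 12
= 3882859343.75 mm^4

3882859343.75 mm^4


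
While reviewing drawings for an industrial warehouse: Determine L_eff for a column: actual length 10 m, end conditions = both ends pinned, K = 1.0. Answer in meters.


L_eff = K * L
= 1.0 * 10
= 10.0 m

10.0 m


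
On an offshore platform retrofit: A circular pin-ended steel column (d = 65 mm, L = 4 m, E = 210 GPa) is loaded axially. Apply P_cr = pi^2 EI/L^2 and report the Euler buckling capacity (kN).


I = pi * d^4 / 64 = 876240.51 mm^4
L = 4000.0 mm
P_cr = pi^2 * E * I / L^2
= 9.8696 * 210000.0 * 876240.51 / 4000.0^2
= 113506.93 N = 113.5069 kN

113.5069 kN


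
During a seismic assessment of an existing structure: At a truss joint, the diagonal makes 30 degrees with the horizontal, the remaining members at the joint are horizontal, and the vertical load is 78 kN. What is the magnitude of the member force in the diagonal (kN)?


At the joint, only the diagonal has a vertical component, so vertical equilibrium gives:
F * sin(30) = 78
F = 78 / sin(30)
= 78 / 0.5
= 156.0 kN

156.0 kN


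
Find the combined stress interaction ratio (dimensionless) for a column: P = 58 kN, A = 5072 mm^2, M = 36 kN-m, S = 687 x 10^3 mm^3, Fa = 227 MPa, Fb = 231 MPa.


f_a = P / A = 58000.0 / 5072 = 11.4353 MPa
f_b = M / S = 36000000.0 / 687000.0 = 52.4017 MPa
Ratio = f_a / Fa + f_b / Fb
= 11.4353 / 227 + 52.4017 / 231
= 0.2772 (dimensionless)

0.2772 (dimensionless)


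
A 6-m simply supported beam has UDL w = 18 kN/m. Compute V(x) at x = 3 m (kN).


R_A = w * L / 2 = 18 * 6 / 2 = 54.0 kN
V(x) = R_A - w * x = 54.0 - 18 * 3
= 0.0 kN

0.0 kN


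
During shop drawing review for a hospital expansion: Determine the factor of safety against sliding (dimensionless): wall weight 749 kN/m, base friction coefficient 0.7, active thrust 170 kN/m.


Resisting force = mu * W = 0.7 * 749 = 524.3 kN/m
FOS = Resisting / Driving = 524.3 / 170
= 3.0841 (dimensionless)

3.0841 (dimensionless)


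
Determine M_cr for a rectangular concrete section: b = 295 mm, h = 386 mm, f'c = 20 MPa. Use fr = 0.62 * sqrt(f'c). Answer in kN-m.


fr = 0.62 * sqrt(20) = 0.62 * 4.4721 = 2.7727 MPa
I = 295 * 386^3 / 12 = 1413847876.67 mm^4
y_t = 193.0 mm
M_cr = fr * I / y_t = 2.7727 * 1413847876.67 / 193.0 N-mm
= 20.312 kN-m

20.312 kN-m


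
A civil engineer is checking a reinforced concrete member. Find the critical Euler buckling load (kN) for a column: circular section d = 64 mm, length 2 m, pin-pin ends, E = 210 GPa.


I = pi * d^4 / 64 = 823549.66 mm^4
L = 2000.0 mm
P_cr = pi^2 * E * I / L^2
= 9.8696 * 210000.0 * 823549.66 / 2000.0^2
= 426725.74 N = 426.7257 kN

426.7257 kN


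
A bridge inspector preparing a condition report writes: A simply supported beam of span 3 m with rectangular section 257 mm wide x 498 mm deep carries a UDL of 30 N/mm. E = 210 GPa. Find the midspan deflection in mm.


I = 257 * 498^3 / 12 = 2645086662.0 mm^4
L = 3000.0 mm, w = 30 N/mm, E = 210000.0 MPa
delta = 5 * w * L^4 / (384 * E * I)
= 5 * 30 * 3000.0^4 / (384 * 210000.0 * 2645086662.0)
= 0.057 mm

0.057 mm


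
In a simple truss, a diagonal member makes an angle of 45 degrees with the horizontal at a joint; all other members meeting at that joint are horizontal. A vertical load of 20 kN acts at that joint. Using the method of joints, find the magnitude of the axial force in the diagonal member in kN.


At the joint, only the diagonal has a vertical component, so vertical equilibrium gives:
F * sin(45) = 20
F = 20 / sin(45)
= 20 / 0.707107
= 28.28 kN

28.28 kN


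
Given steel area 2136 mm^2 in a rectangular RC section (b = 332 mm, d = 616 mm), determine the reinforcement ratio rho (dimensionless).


rho = As / (b * d)
= 2136 / (332 * 616)
= 2136 / 204512
= 0.010444 (dimensionless)

0.010444 (dimensionless)


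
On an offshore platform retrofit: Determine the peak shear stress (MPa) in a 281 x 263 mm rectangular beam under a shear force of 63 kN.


A = b * h = 281 * 263 = 73903 mm^2
V = 63 kN = 63000.0 N
tau_max = 1.5 * V / A = 1.5 * 63000.0 / 73903
= 1.2787 MPa

1.2787 MPa


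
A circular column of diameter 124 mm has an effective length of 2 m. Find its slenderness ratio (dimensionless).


Radius of gyration r = d / 4 = 124 / 4 = 31.0 mm
L_eff = 2000.0 mm
Slenderness ratio = L / r = 2000.0 / 31.0 = 64.52 (dimensionless)

64.52 (dimensionless)


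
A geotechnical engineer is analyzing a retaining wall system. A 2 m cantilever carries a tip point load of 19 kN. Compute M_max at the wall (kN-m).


For a cantilever with a point load at the free end:
M_max = P * L = 19 * 2 = 38 kN-m

38 kN-m


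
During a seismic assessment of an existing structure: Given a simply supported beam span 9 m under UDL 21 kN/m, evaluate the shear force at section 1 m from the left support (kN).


R_A = w * L / 2 = 21 * 9 / 2 = 94.5 kN
V(x) = R_A - w * x = 94.5 - 21 * 1
= 73.5 kN

73.5 kN


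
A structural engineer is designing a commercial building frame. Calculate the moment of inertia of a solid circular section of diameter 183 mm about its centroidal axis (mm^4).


r = d / 2 = 183 / 2 = 91.5 mm
I = pi * r^4 / 4 = pi * 91.5^4 / 4
= 55052146.59 mm^4

55052146.59 mm^4


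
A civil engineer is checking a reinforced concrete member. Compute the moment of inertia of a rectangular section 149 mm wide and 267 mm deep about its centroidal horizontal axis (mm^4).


I = b * h^3 / 12
= 149 * 267^3 / 12
= 149 * 19034163 / 12
= 236340857.25 mm^4

236340857.25 mm^4


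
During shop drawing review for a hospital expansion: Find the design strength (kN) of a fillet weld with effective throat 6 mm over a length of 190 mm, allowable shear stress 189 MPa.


Strength = throat * length * allowable stress
= 6 * 190 * 189 N
= 215460 N
= 215.46 kN

215.46 kN


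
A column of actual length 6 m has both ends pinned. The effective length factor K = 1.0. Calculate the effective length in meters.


L_eff = K * L
= 1.0 * 6
= 6.0 m

6.0 m


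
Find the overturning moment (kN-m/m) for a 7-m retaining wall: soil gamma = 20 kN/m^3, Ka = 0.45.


Pa = 0.5 * Ka * gamma * H^2
= 0.5 * 0.45 * 20 * 7^2
= 220.5 kN/m
Arm = H / 3 = 7 / 3 = 2.3333 m
Mo = Pa * arm = Pa * H / 3 = 220.5 * 7 / 3 = 514.5 kN-m/m

514.5 kN-m/m


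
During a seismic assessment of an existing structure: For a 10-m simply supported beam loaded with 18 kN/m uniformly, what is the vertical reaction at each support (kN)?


Total load = w * L = 18 * 10 = 180 kN
By symmetry, each reaction R = total / 2 = 180 / 2 = 90.0 kN

90.0 kN


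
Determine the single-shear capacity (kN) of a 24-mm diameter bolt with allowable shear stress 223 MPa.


A = pi * d^2 / 4 = pi * 24^2 / 4 = 452.3893 mm^2
V = f_v * A / 1000 = 223 * 452.3893 / 1000
= 100.8828 kN

100.8828 kN


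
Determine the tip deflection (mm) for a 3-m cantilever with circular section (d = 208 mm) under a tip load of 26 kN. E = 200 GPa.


I = pi * d^4 / 64 = pi * 208^4 / 64 = 91880476.45 mm^4
L = 3000.0 mm, P = 26000.0 N, E = 200000.0 MPa
delta = P * L^3 / (3 * E * I)
= 26000.0 * 3000.0^3 / (3 * 200000.0 * 91880476.45)
= 12.7339 mm

12.7339 mm


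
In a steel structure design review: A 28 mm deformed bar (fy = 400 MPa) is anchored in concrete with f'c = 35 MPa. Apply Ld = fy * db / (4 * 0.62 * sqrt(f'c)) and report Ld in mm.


Ld = (fy * db) / (4 * 0.62 * sqrt(f'c))
= (400 * 28) / (4 * 0.62 * sqrt(35))
= 11200 / 14.6719
= 763.37 mm

763.37 mm


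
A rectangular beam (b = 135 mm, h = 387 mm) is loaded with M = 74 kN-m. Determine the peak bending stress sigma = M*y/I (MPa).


I = b * h^3 / 12 = 135 * 387^3 / 12 = 652056783.75 mm^4
y = h / 2 = 387 / 2 = 193.5 mm
M = 74 kN-m = 74000000.0 N-mm
sigma = M * y / I = 74000000.0 * 193.5 / 652056783.75
= 21.96 MPa

21.96 MPa


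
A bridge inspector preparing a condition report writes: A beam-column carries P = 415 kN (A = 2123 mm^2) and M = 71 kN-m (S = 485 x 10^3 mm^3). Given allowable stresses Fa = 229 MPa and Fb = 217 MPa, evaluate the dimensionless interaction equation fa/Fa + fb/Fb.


f_a = P / A = 415000.0 / 2123 = 195.4781 MPa
f_b = M / S = 71000000.0 / 485000.0 = 146.3918 MPa
Ratio = f_a / Fa + f_b / Fb
= 195.4781 / 229 + 146.3918 / 217
= 1.5282 (dimensionless)

1.5282 (dimensionless)


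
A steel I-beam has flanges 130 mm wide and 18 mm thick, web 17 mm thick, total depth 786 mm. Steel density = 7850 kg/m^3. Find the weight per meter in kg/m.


A_flanges = 2 * 130 * 18 = 4680 mm^2
A_web = (786 - 2 * 18) * 17 = 12750 mm^2
A_total = 4680 + 12750 = 17430 mm^2 = 0.017430 m^2
Weight = rho * A = 7850 * 0.017430 = 136.8255 kg/m

136.8255 kg/m


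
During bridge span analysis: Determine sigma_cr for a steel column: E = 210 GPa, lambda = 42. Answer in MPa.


sigma_cr = pi^2 * E / lambda^2
= 9.8696 * 210000.0 / 42^2
= 9.8696 * 210000.0 / 1764
= 1174.9529 MPa

1174.9529 MPa


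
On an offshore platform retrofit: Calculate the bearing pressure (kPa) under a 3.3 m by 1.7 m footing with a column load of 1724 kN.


A = 3.3 * 1.7 = 5.61 m^2
q = P / A = 1724 / 5.61
= 307.3084 kPa

307.3084 kPa


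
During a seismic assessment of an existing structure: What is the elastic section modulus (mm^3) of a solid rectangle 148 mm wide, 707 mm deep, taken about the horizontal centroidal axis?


S = b * h^2 / 6
= 148 * 707^2 / 6
= 148 * 499849 / 6
= 12329608.67 mm^3

12329608.67 mm^3


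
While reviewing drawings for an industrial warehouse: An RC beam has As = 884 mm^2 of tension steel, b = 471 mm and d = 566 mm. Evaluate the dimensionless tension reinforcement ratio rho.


rho = As / (b * d)
= 884 / (471 * 566)
= 884 / 266586
= 0.003316 (dimensionless)

0.003316 (dimensionless)


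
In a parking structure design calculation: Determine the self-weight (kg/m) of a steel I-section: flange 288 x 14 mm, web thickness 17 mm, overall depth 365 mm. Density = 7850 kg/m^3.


A_flanges = 2 * 288 * 14 = 8064 mm^2
A_web = (365 - 2 * 14) * 17 = 5729 mm^2
A_total = 8064 + 5729 = 13793 mm^2 = 0.013793 m^2
Weight = rho * A = 7850 * 0.013793 = 108.275 kg/m

108.275 kg/m


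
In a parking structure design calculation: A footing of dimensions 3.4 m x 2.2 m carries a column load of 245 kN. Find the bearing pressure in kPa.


A = 3.4 * 2.2 = 7.48 m^2
q = P / A = 245 / 7.48
= 32.754 kPa

32.754 kPa


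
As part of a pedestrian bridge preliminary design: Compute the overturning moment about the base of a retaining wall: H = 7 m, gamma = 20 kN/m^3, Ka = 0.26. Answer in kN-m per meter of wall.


Pa = 0.5 * Ka * gamma * H^2
= 0.5 * 0.26 * 20 * 7^2
= 127.4 kN/m
Arm = H / 3 = 7 / 3 = 2.3333 m
Mo = Pa * arm = Pa * H / 3 = 127.4 * 7 / 3 = 297.2667 kN-m/m

297.2667 kN-m/m


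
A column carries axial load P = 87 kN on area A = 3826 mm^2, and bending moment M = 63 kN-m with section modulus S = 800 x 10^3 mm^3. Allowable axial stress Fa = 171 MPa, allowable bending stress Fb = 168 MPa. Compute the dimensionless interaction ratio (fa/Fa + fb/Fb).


f_a = P / A = 87000.0 / 3826 = 22.7392 MPa
f_b = M / S = 63000000.0 / 800000.0 = 78.75 MPa
Ratio = f_a / Fa + f_b / Fb
= 22.7392 / 171 + 78.75 / 168
= 0.6017 (dimensionless)

0.6017 (dimensionless)


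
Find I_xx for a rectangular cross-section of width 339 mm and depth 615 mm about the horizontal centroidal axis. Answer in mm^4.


I = b * h^3 / 12
= 339 * 615^3 / 12
= 339 * 232608375 / 12
= 6571186593.75 mm^4

6571186593.75 mm^4


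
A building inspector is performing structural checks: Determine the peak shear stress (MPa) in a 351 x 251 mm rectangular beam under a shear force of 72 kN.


A = b * h = 351 * 251 = 88101 mm^2
V = 72 kN = 72000.0 N
tau_max = 1.5 * V / A = 1.5 * 72000.0 / 88101
= 1.2259 MPa

1.2259 MPa


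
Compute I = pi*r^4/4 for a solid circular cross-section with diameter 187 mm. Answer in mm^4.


r = d / 2 = 187 / 2 = 93.5 mm
I = pi * r^4 / 4 = pi * 93.5^4 / 4
= 60025574.43 mm^4

60025574.43 mm^4


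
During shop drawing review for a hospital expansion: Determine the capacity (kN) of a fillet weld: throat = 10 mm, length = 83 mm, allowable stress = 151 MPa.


Strength = throat * length * allowable stress
= 10 * 83 * 151 N
= 125330 N
= 125.33 kN

125.33 kN


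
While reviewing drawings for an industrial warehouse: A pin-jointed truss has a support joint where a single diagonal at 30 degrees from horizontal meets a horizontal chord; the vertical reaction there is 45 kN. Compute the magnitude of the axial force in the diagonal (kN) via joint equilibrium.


At the joint, only the diagonal has a vertical component, so vertical equilibrium gives:
F * sin(30) = 45
F = 45 / sin(30)
= 45 / 0.5
= 90.0 kN

90.0 kN


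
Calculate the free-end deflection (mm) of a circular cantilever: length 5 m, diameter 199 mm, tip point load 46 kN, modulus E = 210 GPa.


I = pi * d^4 / 64 = pi * 199^4 / 64 = 76980761.76 mm^4
L = 5000.0 mm, P = 46000.0 N, E = 210000.0 MPa
delta = P * L^3 / (3 * E * I)
= 46000.0 * 5000.0^3 / (3 * 210000.0 * 76980761.76)
= 118.5619 mm

118.5619 mm


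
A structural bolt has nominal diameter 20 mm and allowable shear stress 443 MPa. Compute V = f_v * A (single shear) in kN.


A = pi * d^2 / 4 = pi * 20^2 / 4 = 314.1593 mm^2
V = f_v * A / 1000 = 443 * 314.1593 / 1000
= 139.1726 kN

139.1726 kN


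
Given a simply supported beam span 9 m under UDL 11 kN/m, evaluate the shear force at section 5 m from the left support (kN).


R_A = w * L / 2 = 11 * 9 / 2 = 49.5 kN
V(x) = R_A - w * x = 49.5 - 11 * 5
= -5.5 kN

-5.5 kN


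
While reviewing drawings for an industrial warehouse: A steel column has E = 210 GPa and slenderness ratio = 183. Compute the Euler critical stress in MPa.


sigma_cr = pi^2 * E / lambda^2
= 9.8696 * 210000.0 / 183^2
= 9.8696 * 210000.0 / 33489
= 61.8895 MPa

61.8895 MPa


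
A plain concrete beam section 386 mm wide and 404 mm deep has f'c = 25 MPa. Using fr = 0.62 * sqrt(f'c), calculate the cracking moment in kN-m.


fr = 0.62 * sqrt(25) = 0.62 * 5.0 = 3.1 MPa
I = 386 * 404^3 / 12 = 2121046325.33 mm^4
y_t = 202.0 mm
M_cr = fr * I / y_t = 3.1 * 2121046325.33 / 202.0 N-mm
= 32.5507 kN-m

32.5507 kN-m


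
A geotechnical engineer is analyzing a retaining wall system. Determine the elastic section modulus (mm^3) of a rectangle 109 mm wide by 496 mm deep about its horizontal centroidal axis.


S = b * h^2 / 6
= 109 * 496^2 / 6
= 109 * 246016 / 6
= 4469290.67 mm^3

4469290.67 mm^3


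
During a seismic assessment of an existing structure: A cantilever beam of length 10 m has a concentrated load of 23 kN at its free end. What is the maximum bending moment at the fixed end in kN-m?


For a cantilever with a point load at the free end:
M_max = P * L = 23 * 10 = 230 kN-m

230 kN-m


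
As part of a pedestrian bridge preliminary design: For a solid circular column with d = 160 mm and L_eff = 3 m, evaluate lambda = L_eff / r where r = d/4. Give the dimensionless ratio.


Radius of gyration r = d / 4 = 160 / 4 = 40.0 mm
L_eff = 3000.0 mm
Slenderness ratio = L / r = 3000.0 / 40.0 = 75.0 (dimensionless)

75.0 (dimensionless)


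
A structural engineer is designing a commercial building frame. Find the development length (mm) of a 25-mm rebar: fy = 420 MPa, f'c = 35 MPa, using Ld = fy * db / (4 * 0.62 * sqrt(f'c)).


Ld = (fy * db) / (4 * 0.62 * sqrt(f'c))
= (420 * 25) / (4 * 0.62 * sqrt(35))
= 10500 / 14.6719
= 715.65 mm

715.65 mm


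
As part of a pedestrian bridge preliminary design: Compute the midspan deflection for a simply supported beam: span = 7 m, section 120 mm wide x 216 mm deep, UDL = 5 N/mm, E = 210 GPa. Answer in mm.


I = 120 * 216^3 / 12 = 100776960.0 mm^4
L = 7000.0 mm, w = 5 N/mm, E = 210000.0 MPa
delta = 5 * w * L^4 / (384 * E * I)
= 5 * 5 * 7000.0^4 / (384 * 210000.0 * 100776960.0)
= 7.3862 mm

7.3862 mm


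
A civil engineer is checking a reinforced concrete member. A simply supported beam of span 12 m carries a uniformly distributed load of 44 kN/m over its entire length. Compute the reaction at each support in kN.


Total load = w * L = 44 * 12 = 528 kN
By symmetry, each reaction R = total / 2 = 528 / 2 = 264.0 kN

264.0 kN


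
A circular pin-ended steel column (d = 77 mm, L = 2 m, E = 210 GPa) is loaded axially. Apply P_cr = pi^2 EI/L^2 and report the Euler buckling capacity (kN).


I = pi * d^4 / 64 = 1725570.86 mm^4
L = 2000.0 mm
P_cr = pi^2 * E * I / L^2
= 9.8696 * 210000.0 * 1725570.86 / 2000.0^2
= 894111.84 N = 894.1118 kN

894.1118 kN


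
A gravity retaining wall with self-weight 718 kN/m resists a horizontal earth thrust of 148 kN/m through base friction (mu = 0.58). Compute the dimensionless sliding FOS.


Resisting force = mu * W = 0.58 * 718 = 416.44 kN/m
FOS = Resisting / Driving = 416.44 / 148
= 2.8138 (dimensionless)

2.8138 (dimensionless)


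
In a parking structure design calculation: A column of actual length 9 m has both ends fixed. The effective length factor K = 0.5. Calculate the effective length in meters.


L_eff = K * L
= 0.5 * 9
= 4.5 m

4.5 m


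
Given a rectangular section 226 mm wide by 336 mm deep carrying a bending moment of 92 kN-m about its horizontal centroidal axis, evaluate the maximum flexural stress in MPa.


I = b * h^3 / 12 = 226 * 336^3 / 12 = 714405888.0 mm^4
y = h / 2 = 336 / 2 = 168.0 mm
M = 92 kN-m = 92000000.0 N-mm
sigma = M * y / I = 92000000.0 * 168.0 / 714405888.0
= 21.63 MPa

21.63 MPa


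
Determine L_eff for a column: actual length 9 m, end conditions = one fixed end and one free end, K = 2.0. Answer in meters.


L_eff = K * L
= 2.0 * 9
= 18.0 m

18.0 m


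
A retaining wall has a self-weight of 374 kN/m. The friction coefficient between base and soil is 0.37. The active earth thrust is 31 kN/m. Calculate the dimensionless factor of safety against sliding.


Resisting force = mu * W = 0.37 * 374 = 138.38 kN/m
FOS = Resisting / Driving = 138.38 / 31
= 4.4639 (dimensionless)

4.4639 (dimensionless)


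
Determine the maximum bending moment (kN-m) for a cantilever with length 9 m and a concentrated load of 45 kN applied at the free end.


For a cantilever with a point load at the free end:
M_max = P * L = 45 * 9 = 405 kN-m

405 kN-m


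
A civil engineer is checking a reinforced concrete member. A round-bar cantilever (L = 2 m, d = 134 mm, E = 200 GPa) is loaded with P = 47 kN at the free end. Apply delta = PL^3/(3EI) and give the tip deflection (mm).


I = pi * d^4 / 64 = pi * 134^4 / 64 = 15826653.42 mm^4
L = 2000.0 mm, P = 47000.0 N, E = 200000.0 MPa
delta = P * L^3 / (3 * E * I)
= 47000.0 * 2000.0^3 / (3 * 200000.0 * 15826653.42)
= 39.5957 mm

39.5957 mm


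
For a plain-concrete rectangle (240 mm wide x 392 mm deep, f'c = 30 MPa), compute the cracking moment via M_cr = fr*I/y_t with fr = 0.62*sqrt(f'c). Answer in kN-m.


fr = 0.62 * sqrt(30) = 0.62 * 5.4772 = 3.3959 MPa
I = 240 * 392^3 / 12 = 1204725760.0 mm^4
y_t = 196.0 mm
M_cr = fr * I / y_t = 3.3959 * 1204725760.0 / 196.0 N-mm
= 20.873 kN-m

20.873 kN-m


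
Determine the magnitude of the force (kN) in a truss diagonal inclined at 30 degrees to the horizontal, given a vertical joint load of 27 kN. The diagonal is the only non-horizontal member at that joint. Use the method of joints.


At the joint, only the diagonal has a vertical component, so vertical equilibrium gives:
F * sin(30) = 27
F = 27 / sin(30)
= 27 / 0.5
= 54.0 kN

54.0 kN


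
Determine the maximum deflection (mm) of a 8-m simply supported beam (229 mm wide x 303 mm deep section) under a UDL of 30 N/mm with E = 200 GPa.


I = 229 * 303^3 / 12 = 530862590.25 mm^4
L = 8000.0 mm, w = 30 N/mm, E = 200000.0 MPa
delta = 5 * w * L^4 / (384 * E * I)
= 5 * 30 * 8000.0^4 / (384 * 200000.0 * 530862590.25)
= 15.0698 mm

15.0698 mm


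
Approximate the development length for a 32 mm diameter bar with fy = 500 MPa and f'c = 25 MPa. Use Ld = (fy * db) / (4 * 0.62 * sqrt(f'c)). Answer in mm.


Ld = (fy * db) / (4 * 0.62 * sqrt(f'c))
= (500 * 32) / (4 * 0.62 * sqrt(25))
= 16000 / 12.4
= 1290.32 mm

1290.32 mm


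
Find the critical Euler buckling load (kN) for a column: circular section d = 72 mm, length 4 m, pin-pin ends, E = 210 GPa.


I = pi * d^4 / 64 = 1319167.32 mm^4
L = 4000.0 mm
P_cr = pi^2 * E * I / L^2
= 9.8696 * 210000.0 * 1319167.32 / 4000.0^2
= 170883.03 N = 170.883 kN

170.883 kN


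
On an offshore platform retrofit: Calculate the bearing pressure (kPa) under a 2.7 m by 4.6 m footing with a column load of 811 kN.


A = 2.7 * 4.6 = 12.42 m^2
q = P / A = 811 / 12.42
= 65.2979 kPa

65.2979 kPa


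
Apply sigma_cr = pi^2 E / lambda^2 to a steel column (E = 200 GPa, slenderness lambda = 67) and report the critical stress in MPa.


sigma_cr = pi^2 * E / lambda^2
= 9.8696 * 200000.0 / 67^2
= 9.8696 * 200000.0 / 4489
= 439.724 MPa

439.724 MPa


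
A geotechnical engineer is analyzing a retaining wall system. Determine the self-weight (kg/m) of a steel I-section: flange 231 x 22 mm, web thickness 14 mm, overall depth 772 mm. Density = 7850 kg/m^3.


A_flanges = 2 * 231 * 22 = 10164 mm^2
A_web = (772 - 2 * 22) * 14 = 10192 mm^2
A_total = 10164 + 10192 = 20356 mm^2 = 0.020356 m^2
Weight = rho * A = 7850 * 0.020356 = 159.7946 kg/m

159.7946 kg/m


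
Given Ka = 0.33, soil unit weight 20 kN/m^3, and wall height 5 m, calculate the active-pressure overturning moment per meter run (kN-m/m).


Pa = 0.5 * Ka * gamma * H^2
= 0.5 * 0.33 * 20 * 5^2
= 82.5 kN/m
Arm = H / 3 = 5 / 3 = 1.6667 m
Mo = Pa * arm = Pa * H / 3 = 82.5 * 5 / 3 = 137.5 kN-m/m

137.5 kN-m/m


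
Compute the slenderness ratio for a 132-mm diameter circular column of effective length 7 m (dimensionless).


Radius of gyration r = d / 4 = 132 / 4 = 33.0 mm
L_eff = 7000.0 mm
Slenderness ratio = L / r = 7000.0 / 33.0 = 212.12 (dimensionless)

212.12 (dimensionless)


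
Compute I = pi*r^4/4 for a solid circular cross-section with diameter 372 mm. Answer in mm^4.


r = d / 2 = 372 / 2 = 186.0 mm
I = pi * r^4 / 4 = pi * 186.0^4 / 4
= 940029879.65 mm^4

940029879.65 mm^4


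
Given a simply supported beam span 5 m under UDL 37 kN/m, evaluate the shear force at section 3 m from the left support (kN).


R_A = w * L / 2 = 37 * 5 / 2 = 92.5 kN
V(x) = R_A - w * x = 92.5 - 37 * 3
= -18.5 kN

-18.5 kN


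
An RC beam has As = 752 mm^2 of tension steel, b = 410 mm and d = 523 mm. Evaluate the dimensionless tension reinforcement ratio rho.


rho = As / (b * d)
= 752 / (410 * 523)
= 752 / 214430
= 0.003507 (dimensionless)

0.003507 (dimensionless)


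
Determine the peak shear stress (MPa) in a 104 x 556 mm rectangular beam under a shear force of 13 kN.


A = b * h = 104 * 556 = 57824 mm^2
V = 13 kN = 13000.0 N
tau_max = 1.5 * V / A = 1.5 * 13000.0 / 57824
= 0.3372 MPa

0.3372 MPa


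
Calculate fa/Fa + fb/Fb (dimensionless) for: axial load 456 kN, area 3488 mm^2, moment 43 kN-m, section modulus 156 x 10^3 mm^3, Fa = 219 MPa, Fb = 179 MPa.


f_a = P / A = 456000.0 / 3488 = 130.7339 MPa
f_b = M / S = 43000000.0 / 156000.0 = 275.641 MPa
Ratio = f_a / Fa + f_b / Fb
= 130.7339 / 219 + 275.641 / 179
= 2.1369 (dimensionless)

2.1369 (dimensionless)


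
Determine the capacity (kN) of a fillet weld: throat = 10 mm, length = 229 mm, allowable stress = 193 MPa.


Strength = throat * length * allowable stress
= 10 * 229 * 193 N
= 441970 N
= 441.97 kN

441.97 kN


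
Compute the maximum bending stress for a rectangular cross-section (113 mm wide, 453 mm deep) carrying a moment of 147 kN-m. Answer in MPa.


I = b * h^3 / 12 = 113 * 453^3 / 12 = 875370291.75 mm^4
y = h / 2 = 453 / 2 = 226.5 mm
M = 147 kN-m = 147000000.0 N-mm
sigma = M * y / I = 147000000.0 * 226.5 / 875370291.75
= 38.04 MPa

38.04 MPa


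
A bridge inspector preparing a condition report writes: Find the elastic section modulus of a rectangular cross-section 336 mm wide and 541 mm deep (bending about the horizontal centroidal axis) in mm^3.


S = b * h^2 / 6
= 336 * 541^2 / 6
= 336 * 292681 / 6
= 16390136.0 mm^3

16390136.0 mm^3


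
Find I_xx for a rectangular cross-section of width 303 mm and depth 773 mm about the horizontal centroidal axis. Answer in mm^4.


I = b * h^3 / 12
= 303 * 773^3 / 12
= 303 * 461889917 / 12
= 11662720404.25 mm^4

11662720404.25 mm^4


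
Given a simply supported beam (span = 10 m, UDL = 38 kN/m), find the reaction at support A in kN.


Total load = w * L = 38 * 10 = 380 kN
By symmetry, each reaction R = total / 2 = 380 / 2 = 190.0 kN

190.0 kN


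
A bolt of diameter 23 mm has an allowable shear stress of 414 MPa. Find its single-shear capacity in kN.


A = pi * d^2 / 4 = pi * 23^2 / 4 = 415.4756 mm^2
V = f_v * A / 1000 = 414 * 415.4756 / 1000
= 172.0069 kN

172.0069 kN


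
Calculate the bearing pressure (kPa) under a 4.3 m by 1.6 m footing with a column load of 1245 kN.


A = 4.3 * 1.6 = 6.88 m^2
q = P / A = 1245 / 6.88
= 180.9593 kPa

180.9593 kPa


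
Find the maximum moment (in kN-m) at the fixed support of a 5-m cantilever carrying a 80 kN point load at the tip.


For a cantilever with a point load at the free end:
M_max = P * L = 80 * 5 = 400 kN-m

400 kN-m


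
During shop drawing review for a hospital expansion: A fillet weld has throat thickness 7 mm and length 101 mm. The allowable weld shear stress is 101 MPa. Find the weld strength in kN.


Strength = throat * length * allowable stress
= 7 * 101 * 101 N
= 71407 N
= 71.41 kN

71.41 kN


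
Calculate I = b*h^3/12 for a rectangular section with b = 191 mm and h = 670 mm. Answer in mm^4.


I = b * h^3 / 12
= 191 * 670^3 / 12
= 191 * 300763000 / 12
= 4787144416.67 mm^4

4787144416.67 mm^4


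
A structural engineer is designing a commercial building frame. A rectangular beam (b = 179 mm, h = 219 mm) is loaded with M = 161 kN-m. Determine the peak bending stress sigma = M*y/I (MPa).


I = b * h^3 / 12 = 179 * 219^3 / 12 = 156676596.75 mm^4
y = h / 2 = 219 / 2 = 109.5 mm
M = 161 kN-m = 161000000.0 N-mm
sigma = M * y / I = 161000000.0 * 109.5 / 156676596.75
= 112.52 MPa

112.52 MPa


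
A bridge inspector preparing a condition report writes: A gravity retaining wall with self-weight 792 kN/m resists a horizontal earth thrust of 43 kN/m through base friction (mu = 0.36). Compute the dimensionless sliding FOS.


Resisting force = mu * W = 0.36 * 792 = 285.12 kN/m
FOS = Resisting / Driving = 285.12 / 43
= 6.6307 (dimensionless)

6.6307 (dimensionless)


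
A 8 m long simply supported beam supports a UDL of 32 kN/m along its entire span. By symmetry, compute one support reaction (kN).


Total load = w * L = 32 * 8 = 256 kN
By symmetry, each reaction R = total / 2 = 256 / 2 = 128.0 kN

128.0 kN


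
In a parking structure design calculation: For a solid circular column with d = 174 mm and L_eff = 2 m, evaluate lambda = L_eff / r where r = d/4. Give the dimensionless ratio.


Radius of gyration r = d / 4 = 174 / 4 = 43.5 mm
L_eff = 2000.0 mm
Slenderness ratio = L / r = 2000.0 / 43.5 = 45.98 (dimensionless)

45.98 (dimensionless)


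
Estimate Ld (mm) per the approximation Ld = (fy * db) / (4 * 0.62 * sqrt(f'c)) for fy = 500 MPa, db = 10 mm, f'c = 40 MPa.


Ld = (fy * db) / (4 * 0.62 * sqrt(f'c))
= (500 * 10) / (4 * 0.62 * sqrt(40))
= 5000 / 15.6849
= 318.78 mm

318.78 mm


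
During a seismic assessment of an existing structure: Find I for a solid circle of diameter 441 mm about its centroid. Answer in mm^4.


r = d / 2 = 441 / 2 = 220.5 mm
I = pi * r^4 / 4 = pi * 220.5^4 / 4
= 1856625267.29 mm^4

1856625267.29 mm^4


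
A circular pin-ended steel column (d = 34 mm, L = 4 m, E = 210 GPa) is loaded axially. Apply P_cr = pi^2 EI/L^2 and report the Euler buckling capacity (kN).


I = pi * d^4 / 64 = 65597.24 mm^4
L = 4000.0 mm
P_cr = pi^2 * E * I / L^2
= 9.8696 * 210000.0 * 65597.24 / 4000.0^2
= 8497.37 N = 8.4974 kN

8.4974 kN


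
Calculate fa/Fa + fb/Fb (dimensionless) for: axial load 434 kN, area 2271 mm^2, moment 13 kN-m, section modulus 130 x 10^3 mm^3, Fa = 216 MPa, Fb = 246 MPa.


f_a = P / A = 434000.0 / 2271 = 191.1052 MPa
f_b = M / S = 13000000.0 / 130000.0 = 100.0 MPa
Ratio = f_a / Fa + f_b / Fb
= 191.1052 / 216 + 100.0 / 246
= 1.2913 (dimensionless)

1.2913 (dimensionless)


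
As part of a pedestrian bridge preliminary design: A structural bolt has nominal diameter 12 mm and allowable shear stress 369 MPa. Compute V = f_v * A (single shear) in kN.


A = pi * d^2 / 4 = pi * 12^2 / 4 = 113.0973 mm^2
V = f_v * A / 1000 = 369 * 113.0973 / 1000
= 41.7329 kN

41.7329 kN


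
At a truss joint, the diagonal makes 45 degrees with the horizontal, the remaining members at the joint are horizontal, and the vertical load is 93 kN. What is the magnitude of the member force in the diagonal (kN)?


At the joint, only the diagonal has a vertical component, so vertical equilibrium gives:
F * sin(45) = 93
F = 93 / sin(45)
= 93 / 0.707107
= 131.52 kN

131.52 kN


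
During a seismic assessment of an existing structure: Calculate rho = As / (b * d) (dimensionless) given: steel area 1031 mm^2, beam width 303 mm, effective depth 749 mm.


rho = As / (b * d)
= 1031 / (303 * 749)
= 1031 / 226947
= 0.004543 (dimensionless)

0.004543 (dimensionless)


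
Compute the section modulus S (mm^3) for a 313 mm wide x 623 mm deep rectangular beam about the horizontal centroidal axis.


S = b * h^2 / 6
= 313 * 623^2 / 6
= 313 * 388129 / 6
= 20247396.17 mm^3

20247396.17 mm^3


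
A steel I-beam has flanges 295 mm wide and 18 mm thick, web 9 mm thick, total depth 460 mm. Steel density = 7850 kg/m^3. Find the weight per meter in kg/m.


A_flanges = 2 * 295 * 18 = 10620 mm^2
A_web = (460 - 2 * 18) * 9 = 3816 mm^2
A_total = 10620 + 3816 = 14436 mm^2 = 0.014436 m^2
Weight = rho * A = 7850 * 0.014436 = 113.3226 kg/m

113.3226 kg/m


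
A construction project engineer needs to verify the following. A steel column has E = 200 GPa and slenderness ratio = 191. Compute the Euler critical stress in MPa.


sigma_cr = pi^2 * E / lambda^2
= 9.8696 * 200000.0 / 191^2
= 9.8696 * 200000.0 / 36481
= 54.1082 MPa

54.1082 MPa


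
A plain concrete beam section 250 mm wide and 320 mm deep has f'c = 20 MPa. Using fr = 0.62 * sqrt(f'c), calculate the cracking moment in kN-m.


fr = 0.62 * sqrt(20) = 0.62 * 4.4721 = 2.7727 MPa
I = 250 * 320^3 / 12 = 682666666.67 mm^4
y_t = 160.0 mm
M_cr = fr * I / y_t = 2.7727 * 682666666.67 / 160.0 N-mm
= 11.8303 kN-m

11.8303 kN-m


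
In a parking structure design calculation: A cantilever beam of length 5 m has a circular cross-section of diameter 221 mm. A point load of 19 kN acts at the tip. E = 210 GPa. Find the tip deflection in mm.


I = pi * d^4 / 64 = pi * 221^4 / 64 = 117095173.24 mm^4
L = 5000.0 mm, P = 19000.0 N, E = 210000.0 MPa
delta = P * L^3 / (3 * E * I)
= 19000.0 * 5000.0^3 / (3 * 210000.0 * 117095173.24)
= 32.1947 mm

32.1947 mm


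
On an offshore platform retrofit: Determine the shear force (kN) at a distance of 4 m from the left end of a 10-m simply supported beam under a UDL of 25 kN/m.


R_A = w * L / 2 = 25 * 10 / 2 = 125.0 kN
V(x) = R_A - w * x = 125.0 - 25 * 4
= 25.0 kN

25.0 kN


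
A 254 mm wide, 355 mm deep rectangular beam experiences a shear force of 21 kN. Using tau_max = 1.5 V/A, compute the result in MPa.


A = b * h = 254 * 355 = 90170 mm^2
V = 21 kN = 21000.0 N
tau_max = 1.5 * V / A = 1.5 * 21000.0 / 90170
= 0.3493 MPa

0.3493 MPa


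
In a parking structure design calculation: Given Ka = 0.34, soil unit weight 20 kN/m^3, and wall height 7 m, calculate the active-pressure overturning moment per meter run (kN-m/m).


Pa = 0.5 * Ka * gamma * H^2
= 0.5 * 0.34 * 20 * 7^2
= 166.6 kN/m
Arm = H / 3 = 7 / 3 = 2.3333 m
Mo = Pa * arm = Pa * H / 3 = 166.6 * 7 / 3 = 388.7333 kN-m/m

388.7333 kN-m/m


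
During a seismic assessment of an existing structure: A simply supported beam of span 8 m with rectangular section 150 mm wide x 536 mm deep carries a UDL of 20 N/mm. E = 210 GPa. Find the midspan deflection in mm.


I = 150 * 536^3 / 12 = 1924883200.0 mm^4
L = 8000.0 mm, w = 20 N/mm, E = 210000.0 MPa
delta = 5 * w * L^4 / (384 * E * I)
= 5 * 20 * 8000.0^4 / (384 * 210000.0 * 1924883200.0)
= 2.6388 mm

2.6388 mm


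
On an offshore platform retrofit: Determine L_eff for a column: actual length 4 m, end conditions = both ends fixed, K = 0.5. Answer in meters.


L_eff = K * L
= 0.5 * 4
= 2.0 m

2.0 m


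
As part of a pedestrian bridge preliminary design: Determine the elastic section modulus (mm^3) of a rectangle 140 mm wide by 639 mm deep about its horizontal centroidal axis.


S = b * h^2 / 6
= 140 * 639^2 / 6
= 140 * 408321 / 6
= 9527490.0 mm^3

9527490.0 mm^3


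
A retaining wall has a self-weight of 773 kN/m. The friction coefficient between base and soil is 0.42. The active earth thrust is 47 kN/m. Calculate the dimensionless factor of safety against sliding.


Resisting force = mu * W = 0.42 * 773 = 324.66 kN/m
FOS = Resisting / Driving = 324.66 / 47
= 6.9077 (dimensionless)

6.9077 (dimensionless)


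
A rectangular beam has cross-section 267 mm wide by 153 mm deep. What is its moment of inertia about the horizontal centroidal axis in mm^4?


I = b * h^3 / 12
= 267 * 153^3 / 12
= 267 * 3581577 / 12
= 79690088.25 mm^4

79690088.25 mm^4


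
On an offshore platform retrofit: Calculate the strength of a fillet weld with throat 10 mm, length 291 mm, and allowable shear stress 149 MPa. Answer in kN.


Strength = throat * length * allowable stress
= 10 * 291 * 149 N
= 433590 N
= 433.59 kN

433.59 kN


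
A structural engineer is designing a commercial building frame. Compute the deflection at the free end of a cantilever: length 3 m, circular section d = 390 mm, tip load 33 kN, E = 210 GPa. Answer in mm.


I = pi * d^4 / 64 = pi * 390^4 / 64 = 1135607695.33 mm^4
L = 3000.0 mm, P = 33000.0 N, E = 210000.0 MPa
delta = P * L^3 / (3 * E * I)
= 33000.0 * 3000.0^3 / (3 * 210000.0 * 1135607695.33)
= 1.2454 mm

1.2454 mm


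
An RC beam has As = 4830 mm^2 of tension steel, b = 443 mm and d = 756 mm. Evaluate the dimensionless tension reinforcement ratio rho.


rho = As / (b * d)
= 4830 / (443 * 756)
= 4830 / 334908
= 0.014422 (dimensionless)

0.014422 (dimensionless)


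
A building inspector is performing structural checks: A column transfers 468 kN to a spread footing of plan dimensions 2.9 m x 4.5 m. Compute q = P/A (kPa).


A = 2.9 * 4.5 = 13.05 m^2
q = P / A = 468 / 13.05
= 35.8621 kPa

35.8621 kPa


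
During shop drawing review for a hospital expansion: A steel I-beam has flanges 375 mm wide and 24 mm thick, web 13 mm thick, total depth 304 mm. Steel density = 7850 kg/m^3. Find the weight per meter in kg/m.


A_flanges = 2 * 375 * 24 = 18000 mm^2
A_web = (304 - 2 * 24) * 13 = 3328 mm^2
A_total = 18000 + 3328 = 21328 mm^2 = 0.021328 m^2
Weight = rho * A = 7850 * 0.021328 = 167.4248 kg/m

167.4248 kg/m


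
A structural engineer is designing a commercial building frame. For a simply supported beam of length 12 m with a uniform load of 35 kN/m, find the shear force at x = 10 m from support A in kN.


R_A = w * L / 2 = 35 * 12 / 2 = 210.0 kN
V(x) = R_A - w * x = 210.0 - 35 * 10
= -140.0 kN

-140.0 kN


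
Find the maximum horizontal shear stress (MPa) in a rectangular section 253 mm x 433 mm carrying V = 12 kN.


A = b * h = 253 * 433 = 109549 mm^2
V = 12 kN = 12000.0 N
tau_max = 1.5 * V / A = 1.5 * 12000.0 / 109549
= 0.1643 MPa

0.1643 MPa


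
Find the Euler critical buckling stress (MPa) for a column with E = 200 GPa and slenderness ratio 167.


sigma_cr = pi^2 * E / lambda^2
= 9.8696 * 200000.0 / 167^2
= 9.8696 * 200000.0 / 27889
= 70.7778 MPa

70.7778 MPa


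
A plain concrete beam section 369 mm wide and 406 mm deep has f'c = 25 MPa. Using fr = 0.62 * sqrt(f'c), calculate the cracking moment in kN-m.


fr = 0.62 * sqrt(25) = 0.62 * 5.0 = 3.1 MPa
I = 369 * 406^3 / 12 = 2057895042.0 mm^4
y_t = 203.0 mm
M_cr = fr * I / y_t = 3.1 * 2057895042.0 / 203.0 N-mm
= 31.426 kN-m

31.426 kN-m


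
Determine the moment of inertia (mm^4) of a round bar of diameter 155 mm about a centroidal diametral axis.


r = d / 2 = 155 / 2 = 77.5 mm
I = pi * r^4 / 4 = pi * 77.5^4 / 4
= 28333269.42 mm^4

28333269.42 mm^4


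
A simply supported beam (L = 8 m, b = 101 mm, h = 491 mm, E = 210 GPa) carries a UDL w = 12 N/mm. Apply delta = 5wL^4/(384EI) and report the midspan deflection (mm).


I = 101 * 491^3 / 12 = 996287322.58 mm^4
L = 8000.0 mm, w = 12 N/mm, E = 210000.0 MPa
delta = 5 * w * L^4 / (384 * E * I)
= 5 * 12 * 8000.0^4 / (384 * 210000.0 * 996287322.58)
= 3.059 mm

3.059 mm


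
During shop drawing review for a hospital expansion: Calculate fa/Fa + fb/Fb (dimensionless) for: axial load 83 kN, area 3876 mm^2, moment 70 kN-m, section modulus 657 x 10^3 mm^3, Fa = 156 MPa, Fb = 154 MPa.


f_a = P / A = 83000.0 / 3876 = 21.4138 MPa
f_b = M / S = 70000000.0 / 657000.0 = 106.5449 MPa
Ratio = f_a / Fa + f_b / Fb
= 21.4138 / 156 + 106.5449 / 154
= 0.8291 (dimensionless)

0.8291 (dimensionless)


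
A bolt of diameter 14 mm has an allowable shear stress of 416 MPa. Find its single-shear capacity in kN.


A = pi * d^2 / 4 = pi * 14^2 / 4 = 153.938 mm^2
V = f_v * A / 1000 = 416 * 153.938 / 1000
= 64.0382 kN

64.0382 kN
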